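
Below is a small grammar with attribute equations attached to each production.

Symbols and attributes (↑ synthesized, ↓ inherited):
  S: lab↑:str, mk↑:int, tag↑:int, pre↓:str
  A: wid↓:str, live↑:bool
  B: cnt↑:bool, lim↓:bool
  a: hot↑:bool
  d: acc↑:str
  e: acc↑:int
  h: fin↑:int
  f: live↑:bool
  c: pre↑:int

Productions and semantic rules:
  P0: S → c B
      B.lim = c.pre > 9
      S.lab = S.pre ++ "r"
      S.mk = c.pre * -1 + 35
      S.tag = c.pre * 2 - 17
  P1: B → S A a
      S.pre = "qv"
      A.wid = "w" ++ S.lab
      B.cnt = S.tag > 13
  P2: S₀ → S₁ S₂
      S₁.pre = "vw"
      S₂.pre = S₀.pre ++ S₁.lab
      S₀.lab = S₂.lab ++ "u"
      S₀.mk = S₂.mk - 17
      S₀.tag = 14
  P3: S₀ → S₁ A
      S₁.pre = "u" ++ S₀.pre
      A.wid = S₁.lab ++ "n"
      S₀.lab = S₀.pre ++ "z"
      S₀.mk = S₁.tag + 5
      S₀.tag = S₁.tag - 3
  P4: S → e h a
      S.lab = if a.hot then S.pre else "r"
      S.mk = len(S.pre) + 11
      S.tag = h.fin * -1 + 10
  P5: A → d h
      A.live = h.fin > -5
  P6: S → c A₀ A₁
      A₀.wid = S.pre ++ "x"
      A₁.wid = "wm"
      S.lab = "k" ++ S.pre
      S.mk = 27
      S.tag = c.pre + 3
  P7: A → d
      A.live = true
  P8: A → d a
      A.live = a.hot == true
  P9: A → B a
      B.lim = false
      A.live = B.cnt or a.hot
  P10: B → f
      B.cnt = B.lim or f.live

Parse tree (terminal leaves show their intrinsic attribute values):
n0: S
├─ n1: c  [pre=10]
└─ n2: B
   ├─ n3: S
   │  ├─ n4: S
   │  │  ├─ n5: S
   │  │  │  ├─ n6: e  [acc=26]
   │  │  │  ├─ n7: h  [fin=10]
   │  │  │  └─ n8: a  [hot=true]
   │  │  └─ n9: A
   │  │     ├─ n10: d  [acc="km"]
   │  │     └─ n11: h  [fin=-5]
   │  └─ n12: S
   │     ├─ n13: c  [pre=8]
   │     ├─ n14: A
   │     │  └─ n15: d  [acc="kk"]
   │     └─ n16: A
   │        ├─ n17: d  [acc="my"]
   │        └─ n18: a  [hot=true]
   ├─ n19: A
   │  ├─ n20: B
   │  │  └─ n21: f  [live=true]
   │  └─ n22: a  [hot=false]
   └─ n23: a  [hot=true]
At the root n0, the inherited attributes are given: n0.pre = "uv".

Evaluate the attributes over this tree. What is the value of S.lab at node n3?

1. n0.pre = "uv"  [given at root]
2. n1.pre = 10  [terminal]
3. n2.lim = true  [c.pre > 9]
4. n3.pre = "qv"  ["qv"]
5. n4.pre = "vw"  ["vw"]
6. n5.pre = "uvw"  ["u" ++ S₀.pre]
7. n6.acc = 26  [terminal]
8. n7.fin = 10  [terminal]
9. n8.hot = true  [terminal]
10. n5.lab = "uvw"  [if a.hot then S.pre else "r"]
11. n5.mk = 14  [len(S.pre) + 11]
12. n5.tag = 0  [h.fin * -1 + 10]
13. n9.wid = "uvwn"  [S₁.lab ++ "n"]
14. n10.acc = "km"  [terminal]
15. n11.fin = -5  [terminal]
16. n9.live = false  [h.fin > -5]
17. n4.lab = "vwz"  [S₀.pre ++ "z"]
18. n4.mk = 5  [S₁.tag + 5]
19. n4.tag = -3  [S₁.tag - 3]
20. n12.pre = "qvvwz"  [S₀.pre ++ S₁.lab]
21. n13.pre = 8  [terminal]
22. n14.wid = "qvvwzx"  [S.pre ++ "x"]
23. n15.acc = "kk"  [terminal]
24. n14.live = true  [true]
25. n16.wid = "wm"  ["wm"]
26. n17.acc = "my"  [terminal]
27. n18.hot = true  [terminal]
28. n16.live = true  [a.hot == true]
29. n12.lab = "kqvvwz"  ["k" ++ S.pre]
30. n12.mk = 27  [27]
31. n12.tag = 11  [c.pre + 3]
32. n3.lab = "kqvvwzu"  [S₂.lab ++ "u"]
33. n3.mk = 10  [S₂.mk - 17]
34. n3.tag = 14  [14]
35. n19.wid = "wkqvvwzu"  ["w" ++ S.lab]
36. n20.lim = false  [false]
37. n21.live = true  [terminal]
38. n20.cnt = true  [B.lim or f.live]
39. n22.hot = false  [terminal]
40. n19.live = true  [B.cnt or a.hot]
41. n23.hot = true  [terminal]
42. n2.cnt = true  [S.tag > 13]
43. n0.lab = "uvr"  [S.pre ++ "r"]
44. n0.mk = 25  [c.pre * -1 + 35]
45. n0.tag = 3  [c.pre * 2 - 17]

"kqvvwzu"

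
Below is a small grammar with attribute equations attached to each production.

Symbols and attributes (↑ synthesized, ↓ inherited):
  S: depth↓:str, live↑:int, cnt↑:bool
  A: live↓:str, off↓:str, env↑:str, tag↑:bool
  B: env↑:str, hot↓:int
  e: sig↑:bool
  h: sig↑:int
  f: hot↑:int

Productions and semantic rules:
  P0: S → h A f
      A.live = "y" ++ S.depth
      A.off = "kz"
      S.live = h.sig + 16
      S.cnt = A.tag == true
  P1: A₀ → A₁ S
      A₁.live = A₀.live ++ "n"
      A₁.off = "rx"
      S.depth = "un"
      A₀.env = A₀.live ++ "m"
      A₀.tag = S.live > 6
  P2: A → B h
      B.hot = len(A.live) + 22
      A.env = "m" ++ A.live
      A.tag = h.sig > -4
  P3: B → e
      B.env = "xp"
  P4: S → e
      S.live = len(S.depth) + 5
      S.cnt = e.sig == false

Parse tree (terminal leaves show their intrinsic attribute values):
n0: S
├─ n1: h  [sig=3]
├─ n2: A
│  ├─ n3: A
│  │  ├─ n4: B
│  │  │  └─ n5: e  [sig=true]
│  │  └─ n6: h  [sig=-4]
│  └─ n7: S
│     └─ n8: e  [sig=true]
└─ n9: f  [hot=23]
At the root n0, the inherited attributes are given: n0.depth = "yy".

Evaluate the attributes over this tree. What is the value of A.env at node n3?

"myyyn"

1. n0.depth = "yy"  [given at root]
2. n1.sig = 3  [terminal]
3. n2.live = "yyy"  ["y" ++ S.depth]
4. n2.off = "kz"  ["kz"]
5. n3.live = "yyyn"  [A₀.live ++ "n"]
6. n3.off = "rx"  ["rx"]
7. n4.hot = 26  [len(A.live) + 22]
8. n5.sig = true  [terminal]
9. n4.env = "xp"  ["xp"]
10. n6.sig = -4  [terminal]
11. n3.env = "myyyn"  ["m" ++ A.live]
12. n3.tag = false  [h.sig > -4]
13. n7.depth = "un"  ["un"]
14. n8.sig = true  [terminal]
15. n7.live = 7  [len(S.depth) + 5]
16. n7.cnt = false  [e.sig == false]
17. n2.env = "yyym"  [A₀.live ++ "m"]
18. n2.tag = true  [S.live > 6]
19. n9.hot = 23  [terminal]
20. n0.live = 19  [h.sig + 16]
21. n0.cnt = true  [A.tag == true]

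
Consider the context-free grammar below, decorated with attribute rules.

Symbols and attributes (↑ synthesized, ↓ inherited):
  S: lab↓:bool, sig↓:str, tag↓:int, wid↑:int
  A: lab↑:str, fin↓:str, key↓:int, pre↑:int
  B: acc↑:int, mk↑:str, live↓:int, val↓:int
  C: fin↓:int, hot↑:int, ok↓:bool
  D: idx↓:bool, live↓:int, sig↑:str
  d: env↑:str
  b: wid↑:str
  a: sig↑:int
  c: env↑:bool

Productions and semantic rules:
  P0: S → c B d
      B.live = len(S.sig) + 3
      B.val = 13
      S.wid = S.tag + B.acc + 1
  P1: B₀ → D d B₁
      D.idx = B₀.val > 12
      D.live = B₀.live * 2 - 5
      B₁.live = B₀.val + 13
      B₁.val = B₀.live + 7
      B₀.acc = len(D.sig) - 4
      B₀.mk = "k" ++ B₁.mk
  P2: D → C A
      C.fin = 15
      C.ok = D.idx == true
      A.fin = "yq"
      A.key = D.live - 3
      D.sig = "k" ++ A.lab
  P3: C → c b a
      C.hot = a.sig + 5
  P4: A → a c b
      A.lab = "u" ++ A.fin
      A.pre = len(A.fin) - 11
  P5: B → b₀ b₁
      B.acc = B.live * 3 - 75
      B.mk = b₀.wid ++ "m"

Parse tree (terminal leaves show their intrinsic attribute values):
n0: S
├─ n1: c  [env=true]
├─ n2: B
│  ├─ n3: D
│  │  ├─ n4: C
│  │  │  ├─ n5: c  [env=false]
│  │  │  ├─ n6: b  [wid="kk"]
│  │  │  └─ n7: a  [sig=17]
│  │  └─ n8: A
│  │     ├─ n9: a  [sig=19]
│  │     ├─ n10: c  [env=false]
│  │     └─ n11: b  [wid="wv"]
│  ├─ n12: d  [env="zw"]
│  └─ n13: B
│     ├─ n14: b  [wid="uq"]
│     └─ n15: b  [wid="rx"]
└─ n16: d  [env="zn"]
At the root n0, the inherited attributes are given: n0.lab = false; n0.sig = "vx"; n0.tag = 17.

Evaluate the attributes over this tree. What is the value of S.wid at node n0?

1. n0.lab = false  [given at root]
2. n0.sig = "vx"  [given at root]
3. n0.tag = 17  [given at root]
4. n1.env = true  [terminal]
5. n2.live = 5  [len(S.sig) + 3]
6. n2.val = 13  [13]
7. n3.idx = true  [B₀.val > 12]
8. n3.live = 5  [B₀.live * 2 - 5]
9. n4.fin = 15  [15]
10. n4.ok = true  [D.idx == true]
11. n5.env = false  [terminal]
12. n6.wid = "kk"  [terminal]
13. n7.sig = 17  [terminal]
14. n4.hot = 22  [a.sig + 5]
15. n8.fin = "yq"  ["yq"]
16. n8.key = 2  [D.live - 3]
17. n9.sig = 19  [terminal]
18. n10.env = false  [terminal]
19. n11.wid = "wv"  [terminal]
20. n8.lab = "uyq"  ["u" ++ A.fin]
21. n8.pre = -9  [len(A.fin) - 11]
22. n3.sig = "kuyq"  ["k" ++ A.lab]
23. n12.env = "zw"  [terminal]
24. n13.live = 26  [B₀.val + 13]
25. n13.val = 12  [B₀.live + 7]
26. n14.wid = "uq"  [terminal]
27. n15.wid = "rx"  [terminal]
28. n13.acc = 3  [B.live * 3 - 75]
29. n13.mk = "uqm"  [b₀.wid ++ "m"]
30. n2.acc = 0  [len(D.sig) - 4]
31. n2.mk = "kuqm"  ["k" ++ B₁.mk]
32. n16.env = "zn"  [terminal]
33. n0.wid = 18  [S.tag + B.acc + 1]

18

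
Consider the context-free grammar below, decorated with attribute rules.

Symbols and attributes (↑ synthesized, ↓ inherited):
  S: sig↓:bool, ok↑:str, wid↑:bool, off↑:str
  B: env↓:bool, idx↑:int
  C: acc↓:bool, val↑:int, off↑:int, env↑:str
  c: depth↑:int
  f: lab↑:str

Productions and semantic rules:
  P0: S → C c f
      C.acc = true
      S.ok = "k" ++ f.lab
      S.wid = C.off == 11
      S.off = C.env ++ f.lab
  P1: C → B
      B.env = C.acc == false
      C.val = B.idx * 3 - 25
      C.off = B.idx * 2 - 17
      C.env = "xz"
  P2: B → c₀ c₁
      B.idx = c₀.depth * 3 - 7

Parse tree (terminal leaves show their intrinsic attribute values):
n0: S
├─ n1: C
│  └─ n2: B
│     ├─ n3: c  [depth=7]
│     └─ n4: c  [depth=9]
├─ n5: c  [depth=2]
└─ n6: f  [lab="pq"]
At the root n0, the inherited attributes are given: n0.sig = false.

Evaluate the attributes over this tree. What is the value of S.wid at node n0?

1. n0.sig = false  [given at root]
2. n1.acc = true  [true]
3. n2.env = false  [C.acc == false]
4. n3.depth = 7  [terminal]
5. n4.depth = 9  [terminal]
6. n2.idx = 14  [c₀.depth * 3 - 7]
7. n1.val = 17  [B.idx * 3 - 25]
8. n1.off = 11  [B.idx * 2 - 17]
9. n1.env = "xz"  ["xz"]
10. n5.depth = 2  [terminal]
11. n6.lab = "pq"  [terminal]
12. n0.ok = "kpq"  ["k" ++ f.lab]
13. n0.wid = true  [C.off == 11]
14. n0.off = "xzpq"  [C.env ++ f.lab]

true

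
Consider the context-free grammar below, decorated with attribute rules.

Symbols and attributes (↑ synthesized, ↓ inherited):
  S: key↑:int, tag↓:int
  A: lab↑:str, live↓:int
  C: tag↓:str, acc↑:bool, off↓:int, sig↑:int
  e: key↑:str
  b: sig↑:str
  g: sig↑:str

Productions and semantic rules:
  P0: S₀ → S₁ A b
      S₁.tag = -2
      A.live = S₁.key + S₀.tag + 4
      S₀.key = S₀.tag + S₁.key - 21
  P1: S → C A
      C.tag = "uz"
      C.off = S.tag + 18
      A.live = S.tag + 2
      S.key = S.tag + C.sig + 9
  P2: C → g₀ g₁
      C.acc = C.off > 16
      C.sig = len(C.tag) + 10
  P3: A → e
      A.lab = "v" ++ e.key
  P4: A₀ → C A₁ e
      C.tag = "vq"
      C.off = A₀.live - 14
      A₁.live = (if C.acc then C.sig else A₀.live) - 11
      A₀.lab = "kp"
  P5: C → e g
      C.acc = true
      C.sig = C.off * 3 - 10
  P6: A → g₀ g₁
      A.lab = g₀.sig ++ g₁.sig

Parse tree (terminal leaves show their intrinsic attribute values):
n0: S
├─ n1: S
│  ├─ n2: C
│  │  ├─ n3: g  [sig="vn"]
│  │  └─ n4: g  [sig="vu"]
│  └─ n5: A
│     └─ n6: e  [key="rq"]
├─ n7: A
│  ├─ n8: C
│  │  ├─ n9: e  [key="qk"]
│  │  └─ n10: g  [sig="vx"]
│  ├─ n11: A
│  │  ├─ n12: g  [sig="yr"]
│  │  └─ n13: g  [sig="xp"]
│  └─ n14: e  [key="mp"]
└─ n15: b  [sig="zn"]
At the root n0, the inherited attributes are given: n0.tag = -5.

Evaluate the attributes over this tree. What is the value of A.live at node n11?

-9

1. n0.tag = -5  [given at root]
2. n1.tag = -2  [-2]
3. n2.tag = "uz"  ["uz"]
4. n2.off = 16  [S.tag + 18]
5. n3.sig = "vn"  [terminal]
6. n4.sig = "vu"  [terminal]
7. n2.acc = false  [C.off > 16]
8. n2.sig = 12  [len(C.tag) + 10]
9. n5.live = 0  [S.tag + 2]
10. n6.key = "rq"  [terminal]
11. n5.lab = "vrq"  ["v" ++ e.key]
12. n1.key = 19  [S.tag + C.sig + 9]
13. n7.live = 18  [S₁.key + S₀.tag + 4]
14. n8.tag = "vq"  ["vq"]
15. n8.off = 4  [A₀.live - 14]
16. n9.key = "qk"  [terminal]
17. n10.sig = "vx"  [terminal]
18. n8.acc = true  [true]
19. n8.sig = 2  [C.off * 3 - 10]
20. n11.live = -9  [(if C.acc then C.sig else A₀.live) - 11]
21. n12.sig = "yr"  [terminal]
22. n13.sig = "xp"  [terminal]
23. n11.lab = "yrxp"  [g₀.sig ++ g₁.sig]
24. n14.key = "mp"  [terminal]
25. n7.lab = "kp"  ["kp"]
26. n15.sig = "zn"  [terminal]
27. n0.key = -7  [S₀.tag + S₁.key - 21]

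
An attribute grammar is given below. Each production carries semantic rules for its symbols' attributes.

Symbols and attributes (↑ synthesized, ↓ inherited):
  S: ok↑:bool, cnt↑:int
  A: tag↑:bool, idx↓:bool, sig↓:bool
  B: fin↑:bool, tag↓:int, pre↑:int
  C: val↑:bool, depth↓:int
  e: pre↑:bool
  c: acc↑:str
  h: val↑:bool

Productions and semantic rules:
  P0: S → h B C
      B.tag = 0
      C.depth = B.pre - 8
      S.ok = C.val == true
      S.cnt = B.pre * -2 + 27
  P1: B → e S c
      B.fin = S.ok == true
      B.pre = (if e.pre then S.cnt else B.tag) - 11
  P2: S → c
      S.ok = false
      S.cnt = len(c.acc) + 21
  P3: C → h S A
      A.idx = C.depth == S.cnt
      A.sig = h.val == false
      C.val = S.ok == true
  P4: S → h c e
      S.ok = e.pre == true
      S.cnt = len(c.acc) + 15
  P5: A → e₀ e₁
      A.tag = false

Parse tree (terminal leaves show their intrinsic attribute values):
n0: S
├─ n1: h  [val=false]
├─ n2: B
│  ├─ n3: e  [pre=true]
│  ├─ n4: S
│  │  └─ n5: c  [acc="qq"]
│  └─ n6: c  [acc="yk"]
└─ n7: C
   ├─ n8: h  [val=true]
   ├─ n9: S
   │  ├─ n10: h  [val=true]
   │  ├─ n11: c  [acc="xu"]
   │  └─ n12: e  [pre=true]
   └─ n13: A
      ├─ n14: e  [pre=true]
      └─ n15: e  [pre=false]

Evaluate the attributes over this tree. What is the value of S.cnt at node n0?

1. n1.val = false  [terminal]
2. n2.tag = 0  [0]
3. n3.pre = true  [terminal]
4. n5.acc = "qq"  [terminal]
5. n4.ok = false  [false]
6. n4.cnt = 23  [len(c.acc) + 21]
7. n6.acc = "yk"  [terminal]
8. n2.fin = false  [S.ok == true]
9. n2.pre = 12  [(if e.pre then S.cnt else B.tag) - 11]
10. n7.depth = 4  [B.pre - 8]
11. n8.val = true  [terminal]
12. n10.val = true  [terminal]
13. n11.acc = "xu"  [terminal]
14. n12.pre = true  [terminal]
15. n9.ok = true  [e.pre == true]
16. n9.cnt = 17  [len(c.acc) + 15]
17. n13.idx = false  [C.depth == S.cnt]
18. n13.sig = false  [h.val == false]
19. n14.pre = true  [terminal]
20. n15.pre = false  [terminal]
21. n13.tag = false  [false]
22. n7.val = true  [S.ok == true]
23. n0.ok = true  [C.val == true]
24. n0.cnt = 3  [B.pre * -2 + 27]

3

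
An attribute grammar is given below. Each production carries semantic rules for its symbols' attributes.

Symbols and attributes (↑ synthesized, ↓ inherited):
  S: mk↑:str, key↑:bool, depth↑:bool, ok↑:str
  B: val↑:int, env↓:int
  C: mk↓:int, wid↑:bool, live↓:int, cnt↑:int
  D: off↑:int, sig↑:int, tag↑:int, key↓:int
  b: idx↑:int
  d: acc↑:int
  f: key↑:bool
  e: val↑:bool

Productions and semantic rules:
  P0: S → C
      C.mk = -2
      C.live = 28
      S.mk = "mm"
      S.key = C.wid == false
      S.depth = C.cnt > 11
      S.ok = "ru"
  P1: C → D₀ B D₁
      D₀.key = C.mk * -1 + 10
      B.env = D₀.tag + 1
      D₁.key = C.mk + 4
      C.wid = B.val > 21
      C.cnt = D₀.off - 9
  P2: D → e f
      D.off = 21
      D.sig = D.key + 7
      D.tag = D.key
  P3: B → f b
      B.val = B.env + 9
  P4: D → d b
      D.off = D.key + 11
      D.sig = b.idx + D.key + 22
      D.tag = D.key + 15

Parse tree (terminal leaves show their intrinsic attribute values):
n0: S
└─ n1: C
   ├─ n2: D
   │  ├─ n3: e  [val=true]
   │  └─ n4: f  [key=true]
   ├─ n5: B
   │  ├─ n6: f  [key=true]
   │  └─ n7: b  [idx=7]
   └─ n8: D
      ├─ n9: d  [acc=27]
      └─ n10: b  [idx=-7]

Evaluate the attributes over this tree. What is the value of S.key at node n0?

1. n1.mk = -2  [-2]
2. n1.live = 28  [28]
3. n2.key = 12  [C.mk * -1 + 10]
4. n3.val = true  [terminal]
5. n4.key = true  [terminal]
6. n2.off = 21  [21]
7. n2.sig = 19  [D.key + 7]
8. n2.tag = 12  [D.key]
9. n5.env = 13  [D₀.tag + 1]
10. n6.key = true  [terminal]
11. n7.idx = 7  [terminal]
12. n5.val = 22  [B.env + 9]
13. n8.key = 2  [C.mk + 4]
14. n9.acc = 27  [terminal]
15. n10.idx = -7  [terminal]
16. n8.off = 13  [D.key + 11]
17. n8.sig = 17  [b.idx + D.key + 22]
18. n8.tag = 17  [D.key + 15]
19. n1.wid = true  [B.val > 21]
20. n1.cnt = 12  [D₀.off - 9]
21. n0.mk = "mm"  ["mm"]
22. n0.key = false  [C.wid == false]
23. n0.depth = true  [C.cnt > 11]
24. n0.ok = "ru"  ["ru"]

false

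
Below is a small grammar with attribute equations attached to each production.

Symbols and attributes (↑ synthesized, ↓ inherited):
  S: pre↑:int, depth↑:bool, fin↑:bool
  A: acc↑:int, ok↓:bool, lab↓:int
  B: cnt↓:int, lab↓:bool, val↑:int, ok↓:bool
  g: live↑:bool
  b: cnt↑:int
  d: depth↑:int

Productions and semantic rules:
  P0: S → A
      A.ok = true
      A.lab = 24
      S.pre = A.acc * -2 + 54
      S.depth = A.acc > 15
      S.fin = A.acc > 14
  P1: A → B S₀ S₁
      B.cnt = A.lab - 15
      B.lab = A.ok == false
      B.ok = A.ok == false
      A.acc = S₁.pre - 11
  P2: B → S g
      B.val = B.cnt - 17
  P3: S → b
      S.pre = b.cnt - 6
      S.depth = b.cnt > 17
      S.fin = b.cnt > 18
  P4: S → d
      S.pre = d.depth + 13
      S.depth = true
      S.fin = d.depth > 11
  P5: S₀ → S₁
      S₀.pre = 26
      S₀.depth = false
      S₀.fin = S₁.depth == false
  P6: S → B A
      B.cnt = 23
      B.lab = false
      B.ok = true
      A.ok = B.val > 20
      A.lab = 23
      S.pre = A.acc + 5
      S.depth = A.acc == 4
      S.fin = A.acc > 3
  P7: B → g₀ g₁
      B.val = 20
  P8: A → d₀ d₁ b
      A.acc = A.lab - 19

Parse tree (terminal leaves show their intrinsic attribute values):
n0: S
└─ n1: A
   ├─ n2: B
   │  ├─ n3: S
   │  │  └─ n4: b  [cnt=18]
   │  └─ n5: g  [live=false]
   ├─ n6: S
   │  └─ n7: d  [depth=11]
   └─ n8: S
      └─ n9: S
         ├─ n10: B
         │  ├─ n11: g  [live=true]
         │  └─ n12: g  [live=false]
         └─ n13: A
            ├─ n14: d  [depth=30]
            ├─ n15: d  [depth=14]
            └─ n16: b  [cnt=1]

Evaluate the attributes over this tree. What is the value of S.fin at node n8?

1. n1.ok = true  [true]
2. n1.lab = 24  [24]
3. n2.cnt = 9  [A.lab - 15]
4. n2.lab = false  [A.ok == false]
5. n2.ok = false  [A.ok == false]
6. n4.cnt = 18  [terminal]
7. n3.pre = 12  [b.cnt - 6]
8. n3.depth = true  [b.cnt > 17]
9. n3.fin = false  [b.cnt > 18]
10. n5.live = false  [terminal]
11. n2.val = -8  [B.cnt - 17]
12. n7.depth = 11  [terminal]
13. n6.pre = 24  [d.depth + 13]
14. n6.depth = true  [true]
15. n6.fin = false  [d.depth > 11]
16. n10.cnt = 23  [23]
17. n10.lab = false  [false]
18. n10.ok = true  [true]
19. n11.live = true  [terminal]
20. n12.live = false  [terminal]
21. n10.val = 20  [20]
22. n13.ok = false  [B.val > 20]
23. n13.lab = 23  [23]
24. n14.depth = 30  [terminal]
25. n15.depth = 14  [terminal]
26. n16.cnt = 1  [terminal]
27. n13.acc = 4  [A.lab - 19]
28. n9.pre = 9  [A.acc + 5]
29. n9.depth = true  [A.acc == 4]
30. n9.fin = true  [A.acc > 3]
31. n8.pre = 26  [26]
32. n8.depth = false  [false]
33. n8.fin = false  [S₁.depth == false]
34. n1.acc = 15  [S₁.pre - 11]
35. n0.pre = 24  [A.acc * -2 + 54]
36. n0.depth = false  [A.acc > 15]
37. n0.fin = true  [A.acc > 14]

false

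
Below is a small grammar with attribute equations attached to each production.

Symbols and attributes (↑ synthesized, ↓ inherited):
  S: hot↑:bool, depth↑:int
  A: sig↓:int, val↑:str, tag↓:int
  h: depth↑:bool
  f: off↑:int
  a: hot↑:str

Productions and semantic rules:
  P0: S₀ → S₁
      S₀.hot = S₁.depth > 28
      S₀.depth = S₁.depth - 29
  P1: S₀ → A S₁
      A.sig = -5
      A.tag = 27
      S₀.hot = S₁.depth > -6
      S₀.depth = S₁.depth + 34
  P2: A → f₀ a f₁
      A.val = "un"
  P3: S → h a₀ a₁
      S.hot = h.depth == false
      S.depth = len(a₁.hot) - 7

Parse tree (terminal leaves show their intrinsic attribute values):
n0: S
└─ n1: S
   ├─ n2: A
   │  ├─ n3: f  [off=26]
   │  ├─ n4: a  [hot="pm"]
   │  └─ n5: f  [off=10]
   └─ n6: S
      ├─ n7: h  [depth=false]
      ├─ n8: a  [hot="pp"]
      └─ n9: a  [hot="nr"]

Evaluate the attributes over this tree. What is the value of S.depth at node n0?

1. n2.sig = -5  [-5]
2. n2.tag = 27  [27]
3. n3.off = 26  [terminal]
4. n4.hot = "pm"  [terminal]
5. n5.off = 10  [terminal]
6. n2.val = "un"  ["un"]
7. n7.depth = false  [terminal]
8. n8.hot = "pp"  [terminal]
9. n9.hot = "nr"  [terminal]
10. n6.hot = true  [h.depth == false]
11. n6.depth = -5  [len(a₁.hot) - 7]
12. n1.hot = true  [S₁.depth > -6]
13. n1.depth = 29  [S₁.depth + 34]
14. n0.hot = true  [S₁.depth > 28]
15. n0.depth = 0  [S₁.depth - 29]

0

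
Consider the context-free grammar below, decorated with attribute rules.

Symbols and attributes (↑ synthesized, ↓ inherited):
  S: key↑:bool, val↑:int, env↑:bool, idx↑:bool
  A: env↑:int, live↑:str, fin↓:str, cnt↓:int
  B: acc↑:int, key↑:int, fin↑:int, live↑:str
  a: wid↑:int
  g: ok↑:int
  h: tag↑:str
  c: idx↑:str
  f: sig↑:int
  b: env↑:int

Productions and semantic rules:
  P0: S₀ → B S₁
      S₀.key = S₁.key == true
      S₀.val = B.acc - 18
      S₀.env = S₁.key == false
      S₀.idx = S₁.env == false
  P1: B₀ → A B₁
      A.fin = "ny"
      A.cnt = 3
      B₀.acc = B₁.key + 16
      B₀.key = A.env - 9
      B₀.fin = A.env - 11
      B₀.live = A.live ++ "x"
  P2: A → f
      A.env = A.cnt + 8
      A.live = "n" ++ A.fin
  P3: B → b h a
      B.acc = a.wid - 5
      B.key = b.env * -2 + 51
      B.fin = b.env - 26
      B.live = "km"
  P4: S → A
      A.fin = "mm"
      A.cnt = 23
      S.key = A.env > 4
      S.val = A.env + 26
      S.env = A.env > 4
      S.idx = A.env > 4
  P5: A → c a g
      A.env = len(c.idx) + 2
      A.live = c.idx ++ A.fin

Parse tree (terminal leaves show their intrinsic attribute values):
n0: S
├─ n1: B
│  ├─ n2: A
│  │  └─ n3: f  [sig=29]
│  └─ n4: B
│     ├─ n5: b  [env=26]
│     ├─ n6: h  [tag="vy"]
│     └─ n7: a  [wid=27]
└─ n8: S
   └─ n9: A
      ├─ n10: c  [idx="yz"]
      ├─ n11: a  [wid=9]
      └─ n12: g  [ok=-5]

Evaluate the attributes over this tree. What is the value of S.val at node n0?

-3

1. n2.fin = "ny"  ["ny"]
2. n2.cnt = 3  [3]
3. n3.sig = 29  [terminal]
4. n2.env = 11  [A.cnt + 8]
5. n2.live = "nny"  ["n" ++ A.fin]
6. n5.env = 26  [terminal]
7. n6.tag = "vy"  [terminal]
8. n7.wid = 27  [terminal]
9. n4.acc = 22  [a.wid - 5]
10. n4.key = -1  [b.env * -2 + 51]
11. n4.fin = 0  [b.env - 26]
12. n4.live = "km"  ["km"]
13. n1.acc = 15  [B₁.key + 16]
14. n1.key = 2  [A.env - 9]
15. n1.fin = 0  [A.env - 11]
16. n1.live = "nnyx"  [A.live ++ "x"]
17. n9.fin = "mm"  ["mm"]
18. n9.cnt = 23  [23]
19. n10.idx = "yz"  [terminal]
20. n11.wid = 9  [terminal]
21. n12.ok = -5  [terminal]
22. n9.env = 4  [len(c.idx) + 2]
23. n9.live = "yzmm"  [c.idx ++ A.fin]
24. n8.key = false  [A.env > 4]
25. n8.val = 30  [A.env + 26]
26. n8.env = false  [A.env > 4]
27. n8.idx = false  [A.env > 4]
28. n0.key = false  [S₁.key == true]
29. n0.val = -3  [B.acc - 18]
30. n0.env = true  [S₁.key == false]
31. n0.idx = true  [S₁.env == false]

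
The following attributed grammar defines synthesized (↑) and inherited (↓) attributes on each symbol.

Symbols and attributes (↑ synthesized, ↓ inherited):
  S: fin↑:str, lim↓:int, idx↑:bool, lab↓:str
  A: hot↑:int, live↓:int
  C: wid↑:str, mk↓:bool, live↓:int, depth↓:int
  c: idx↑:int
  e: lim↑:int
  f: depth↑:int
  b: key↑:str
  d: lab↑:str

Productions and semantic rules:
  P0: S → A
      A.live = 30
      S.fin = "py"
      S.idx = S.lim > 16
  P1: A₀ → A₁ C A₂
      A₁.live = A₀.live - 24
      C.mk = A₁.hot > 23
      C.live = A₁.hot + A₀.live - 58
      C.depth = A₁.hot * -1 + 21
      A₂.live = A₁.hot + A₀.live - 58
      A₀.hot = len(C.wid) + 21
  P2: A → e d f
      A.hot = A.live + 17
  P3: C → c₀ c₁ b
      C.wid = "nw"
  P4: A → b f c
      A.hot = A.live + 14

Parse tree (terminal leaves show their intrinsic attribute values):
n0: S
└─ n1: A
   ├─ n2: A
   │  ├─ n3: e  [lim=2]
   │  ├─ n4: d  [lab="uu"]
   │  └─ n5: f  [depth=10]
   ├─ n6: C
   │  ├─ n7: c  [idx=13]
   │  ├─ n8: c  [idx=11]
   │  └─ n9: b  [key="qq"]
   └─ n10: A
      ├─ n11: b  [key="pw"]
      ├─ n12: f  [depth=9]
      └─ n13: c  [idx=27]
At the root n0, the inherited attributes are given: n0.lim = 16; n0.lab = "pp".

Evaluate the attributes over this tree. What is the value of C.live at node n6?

-5

1. n0.lim = 16  [given at root]
2. n0.lab = "pp"  [given at root]
3. n1.live = 30  [30]
4. n2.live = 6  [A₀.live - 24]
5. n3.lim = 2  [terminal]
6. n4.lab = "uu"  [terminal]
7. n5.depth = 10  [terminal]
8. n2.hot = 23  [A.live + 17]
9. n6.mk = false  [A₁.hot > 23]
10. n6.live = -5  [A₁.hot + A₀.live - 58]
11. n6.depth = -2  [A₁.hot * -1 + 21]
12. n7.idx = 13  [terminal]
13. n8.idx = 11  [terminal]
14. n9.key = "qq"  [terminal]
15. n6.wid = "nw"  ["nw"]
16. n10.live = -5  [A₁.hot + A₀.live - 58]
17. n11.key = "pw"  [terminal]
18. n12.depth = 9  [terminal]
19. n13.idx = 27  [terminal]
20. n10.hot = 9  [A.live + 14]
21. n1.hot = 23  [len(C.wid) + 21]
22. n0.fin = "py"  ["py"]
23. n0.idx = false  [S.lim > 16]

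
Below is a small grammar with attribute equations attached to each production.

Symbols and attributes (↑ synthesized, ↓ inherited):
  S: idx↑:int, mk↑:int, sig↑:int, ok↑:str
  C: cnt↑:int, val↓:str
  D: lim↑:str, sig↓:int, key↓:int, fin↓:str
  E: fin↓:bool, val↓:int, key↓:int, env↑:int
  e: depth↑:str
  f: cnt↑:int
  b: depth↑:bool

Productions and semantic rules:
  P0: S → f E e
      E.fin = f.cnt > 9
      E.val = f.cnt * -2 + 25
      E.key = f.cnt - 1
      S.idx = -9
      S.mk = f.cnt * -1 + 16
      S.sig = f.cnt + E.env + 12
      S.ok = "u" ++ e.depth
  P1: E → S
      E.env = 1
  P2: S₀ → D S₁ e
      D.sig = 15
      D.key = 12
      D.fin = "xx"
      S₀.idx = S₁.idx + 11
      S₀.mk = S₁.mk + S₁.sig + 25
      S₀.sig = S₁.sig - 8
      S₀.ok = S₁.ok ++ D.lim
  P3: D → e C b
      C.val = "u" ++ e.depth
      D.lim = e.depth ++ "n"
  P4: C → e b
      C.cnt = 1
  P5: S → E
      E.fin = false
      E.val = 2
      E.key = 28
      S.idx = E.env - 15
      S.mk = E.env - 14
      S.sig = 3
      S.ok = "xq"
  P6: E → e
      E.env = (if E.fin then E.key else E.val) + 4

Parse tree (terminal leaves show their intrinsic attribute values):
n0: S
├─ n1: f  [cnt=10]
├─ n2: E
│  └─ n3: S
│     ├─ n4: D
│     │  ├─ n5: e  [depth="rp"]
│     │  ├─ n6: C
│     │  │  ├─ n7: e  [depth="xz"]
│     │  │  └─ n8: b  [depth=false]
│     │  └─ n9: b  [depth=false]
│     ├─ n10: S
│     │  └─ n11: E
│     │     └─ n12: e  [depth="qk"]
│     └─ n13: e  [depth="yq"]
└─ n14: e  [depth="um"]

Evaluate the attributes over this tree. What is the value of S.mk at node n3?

1. n1.cnt = 10  [terminal]
2. n2.fin = true  [f.cnt > 9]
3. n2.val = 5  [f.cnt * -2 + 25]
4. n2.key = 9  [f.cnt - 1]
5. n4.sig = 15  [15]
6. n4.key = 12  [12]
7. n4.fin = "xx"  ["xx"]
8. n5.depth = "rp"  [terminal]
9. n6.val = "urp"  ["u" ++ e.depth]
10. n7.depth = "xz"  [terminal]
11. n8.depth = false  [terminal]
12. n6.cnt = 1  [1]
13. n9.depth = false  [terminal]
14. n4.lim = "rpn"  [e.depth ++ "n"]
15. n11.fin = false  [false]
16. n11.val = 2  [2]
17. n11.key = 28  [28]
18. n12.depth = "qk"  [terminal]
19. n11.env = 6  [(if E.fin then E.key else E.val) + 4]
20. n10.idx = -9  [E.env - 15]
21. n10.mk = -8  [E.env - 14]
22. n10.sig = 3  [3]
23. n10.ok = "xq"  ["xq"]
24. n13.depth = "yq"  [terminal]
25. n3.idx = 2  [S₁.idx + 11]
26. n3.mk = 20  [S₁.mk + S₁.sig + 25]
27. n3.sig = -5  [S₁.sig - 8]
28. n3.ok = "xqrpn"  [S₁.ok ++ D.lim]
29. n2.env = 1  [1]
30. n14.depth = "um"  [terminal]
31. n0.idx = -9  [-9]
32. n0.mk = 6  [f.cnt * -1 + 16]
33. n0.sig = 23  [f.cnt + E.env + 12]
34. n0.ok = "uum"  ["u" ++ e.depth]

20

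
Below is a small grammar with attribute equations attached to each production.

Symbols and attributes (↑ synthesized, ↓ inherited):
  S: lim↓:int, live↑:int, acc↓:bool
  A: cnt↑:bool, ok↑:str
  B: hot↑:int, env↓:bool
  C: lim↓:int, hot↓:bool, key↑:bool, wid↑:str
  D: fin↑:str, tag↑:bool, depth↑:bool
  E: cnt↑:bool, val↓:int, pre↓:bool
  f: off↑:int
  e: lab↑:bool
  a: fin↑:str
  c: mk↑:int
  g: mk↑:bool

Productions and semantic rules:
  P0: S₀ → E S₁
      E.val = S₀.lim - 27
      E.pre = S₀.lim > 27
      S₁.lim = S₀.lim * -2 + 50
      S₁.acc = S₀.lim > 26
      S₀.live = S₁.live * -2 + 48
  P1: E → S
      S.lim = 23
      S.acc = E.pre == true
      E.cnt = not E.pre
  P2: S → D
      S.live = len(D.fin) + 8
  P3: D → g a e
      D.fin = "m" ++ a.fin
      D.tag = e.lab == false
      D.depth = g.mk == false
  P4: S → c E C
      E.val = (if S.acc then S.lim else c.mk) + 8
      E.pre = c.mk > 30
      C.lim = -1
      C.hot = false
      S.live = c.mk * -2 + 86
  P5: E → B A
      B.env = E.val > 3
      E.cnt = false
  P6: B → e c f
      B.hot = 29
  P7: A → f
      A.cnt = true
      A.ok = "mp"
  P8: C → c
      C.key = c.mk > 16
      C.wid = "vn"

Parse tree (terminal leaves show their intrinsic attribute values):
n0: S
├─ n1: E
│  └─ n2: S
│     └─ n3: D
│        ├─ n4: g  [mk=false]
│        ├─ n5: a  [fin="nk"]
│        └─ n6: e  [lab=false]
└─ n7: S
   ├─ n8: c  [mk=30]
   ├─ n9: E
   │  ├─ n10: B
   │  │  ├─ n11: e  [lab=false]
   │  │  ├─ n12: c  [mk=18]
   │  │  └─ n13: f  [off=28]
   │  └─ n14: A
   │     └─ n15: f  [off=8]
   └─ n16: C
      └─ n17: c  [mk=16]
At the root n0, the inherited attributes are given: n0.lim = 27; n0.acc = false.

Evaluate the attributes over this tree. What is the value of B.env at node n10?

1. n0.lim = 27  [given at root]
2. n0.acc = false  [given at root]
3. n1.val = 0  [S₀.lim - 27]
4. n1.pre = false  [S₀.lim > 27]
5. n2.lim = 23  [23]
6. n2.acc = false  [E.pre == true]
7. n4.mk = false  [terminal]
8. n5.fin = "nk"  [terminal]
9. n6.lab = false  [terminal]
10. n3.fin = "mnk"  ["m" ++ a.fin]
11. n3.tag = true  [e.lab == false]
12. n3.depth = true  [g.mk == false]
13. n2.live = 11  [len(D.fin) + 8]
14. n1.cnt = true  [not E.pre]
15. n7.lim = -4  [S₀.lim * -2 + 50]
16. n7.acc = true  [S₀.lim > 26]
17. n8.mk = 30  [terminal]
18. n9.val = 4  [(if S.acc then S.lim else c.mk) + 8]
19. n9.pre = false  [c.mk > 30]
20. n10.env = true  [E.val > 3]
21. n11.lab = false  [terminal]
22. n12.mk = 18  [terminal]
23. n13.off = 28  [terminal]
24. n10.hot = 29  [29]
25. n15.off = 8  [terminal]
26. n14.cnt = true  [true]
27. n14.ok = "mp"  ["mp"]
28. n9.cnt = false  [false]
29. n16.lim = -1  [-1]
30. n16.hot = false  [false]
31. n17.mk = 16  [terminal]
32. n16.key = false  [c.mk > 16]
33. n16.wid = "vn"  ["vn"]
34. n7.live = 26  [c.mk * -2 + 86]
35. n0.live = -4  [S₁.live * -2 + 48]

true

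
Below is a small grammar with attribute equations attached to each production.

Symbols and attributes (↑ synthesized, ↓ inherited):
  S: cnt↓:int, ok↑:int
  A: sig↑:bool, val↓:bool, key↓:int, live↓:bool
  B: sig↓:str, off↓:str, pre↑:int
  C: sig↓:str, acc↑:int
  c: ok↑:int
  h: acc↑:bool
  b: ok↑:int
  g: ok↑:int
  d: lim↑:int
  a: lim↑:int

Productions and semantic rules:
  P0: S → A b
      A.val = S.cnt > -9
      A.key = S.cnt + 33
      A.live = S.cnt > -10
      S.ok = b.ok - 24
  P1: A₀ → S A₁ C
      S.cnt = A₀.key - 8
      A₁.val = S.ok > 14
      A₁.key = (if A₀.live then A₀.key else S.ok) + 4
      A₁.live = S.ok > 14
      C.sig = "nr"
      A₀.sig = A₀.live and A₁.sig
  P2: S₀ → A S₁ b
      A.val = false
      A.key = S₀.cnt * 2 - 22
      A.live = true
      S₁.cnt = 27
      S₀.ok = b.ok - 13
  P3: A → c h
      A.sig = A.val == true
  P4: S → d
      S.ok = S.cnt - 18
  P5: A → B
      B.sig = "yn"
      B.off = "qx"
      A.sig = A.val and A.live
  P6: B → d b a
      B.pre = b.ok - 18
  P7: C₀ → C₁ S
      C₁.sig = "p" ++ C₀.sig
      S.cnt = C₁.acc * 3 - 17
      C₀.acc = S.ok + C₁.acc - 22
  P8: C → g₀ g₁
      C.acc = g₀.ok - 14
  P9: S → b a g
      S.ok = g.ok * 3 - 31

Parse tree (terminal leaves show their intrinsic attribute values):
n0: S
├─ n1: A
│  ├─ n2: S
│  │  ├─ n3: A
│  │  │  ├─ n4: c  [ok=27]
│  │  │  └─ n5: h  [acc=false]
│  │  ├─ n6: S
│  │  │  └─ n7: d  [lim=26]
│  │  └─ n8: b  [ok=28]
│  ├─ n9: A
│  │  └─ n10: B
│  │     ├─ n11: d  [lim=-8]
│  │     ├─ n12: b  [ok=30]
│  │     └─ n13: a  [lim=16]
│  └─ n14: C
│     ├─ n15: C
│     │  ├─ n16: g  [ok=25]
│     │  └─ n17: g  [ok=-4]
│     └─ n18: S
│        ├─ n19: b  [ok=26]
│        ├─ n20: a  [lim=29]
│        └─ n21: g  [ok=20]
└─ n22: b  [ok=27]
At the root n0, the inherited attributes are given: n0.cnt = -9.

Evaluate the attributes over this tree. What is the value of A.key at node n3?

10

1. n0.cnt = -9  [given at root]
2. n1.val = false  [S.cnt > -9]
3. n1.key = 24  [S.cnt + 33]
4. n1.live = true  [S.cnt > -10]
5. n2.cnt = 16  [A₀.key - 8]
6. n3.val = false  [false]
7. n3.key = 10  [S₀.cnt * 2 - 22]
8. n3.live = true  [true]
9. n4.ok = 27  [terminal]
10. n5.acc = false  [terminal]
11. n3.sig = false  [A.val == true]
12. n6.cnt = 27  [27]
13. n7.lim = 26  [terminal]
14. n6.ok = 9  [S.cnt - 18]
15. n8.ok = 28  [terminal]
16. n2.ok = 15  [b.ok - 13]
17. n9.val = true  [S.ok > 14]
18. n9.key = 28  [(if A₀.live then A₀.key else S.ok) + 4]
19. n9.live = true  [S.ok > 14]
20. n10.sig = "yn"  ["yn"]
21. n10.off = "qx"  ["qx"]
22. n11.lim = -8  [terminal]
23. n12.ok = 30  [terminal]
24. n13.lim = 16  [terminal]
25. n10.pre = 12  [b.ok - 18]
26. n9.sig = true  [A.val and A.live]
27. n14.sig = "nr"  ["nr"]
28. n15.sig = "pnr"  ["p" ++ C₀.sig]
29. n16.ok = 25  [terminal]
30. n17.ok = -4  [terminal]
31. n15.acc = 11  [g₀.ok - 14]
32. n18.cnt = 16  [C₁.acc * 3 - 17]
33. n19.ok = 26  [terminal]
34. n20.lim = 29  [terminal]
35. n21.ok = 20  [terminal]
36. n18.ok = 29  [g.ok * 3 - 31]
37. n14.acc = 18  [S.ok + C₁.acc - 22]
38. n1.sig = true  [A₀.live and A₁.sig]
39. n22.ok = 27  [terminal]
40. n0.ok = 3  [b.ok - 24]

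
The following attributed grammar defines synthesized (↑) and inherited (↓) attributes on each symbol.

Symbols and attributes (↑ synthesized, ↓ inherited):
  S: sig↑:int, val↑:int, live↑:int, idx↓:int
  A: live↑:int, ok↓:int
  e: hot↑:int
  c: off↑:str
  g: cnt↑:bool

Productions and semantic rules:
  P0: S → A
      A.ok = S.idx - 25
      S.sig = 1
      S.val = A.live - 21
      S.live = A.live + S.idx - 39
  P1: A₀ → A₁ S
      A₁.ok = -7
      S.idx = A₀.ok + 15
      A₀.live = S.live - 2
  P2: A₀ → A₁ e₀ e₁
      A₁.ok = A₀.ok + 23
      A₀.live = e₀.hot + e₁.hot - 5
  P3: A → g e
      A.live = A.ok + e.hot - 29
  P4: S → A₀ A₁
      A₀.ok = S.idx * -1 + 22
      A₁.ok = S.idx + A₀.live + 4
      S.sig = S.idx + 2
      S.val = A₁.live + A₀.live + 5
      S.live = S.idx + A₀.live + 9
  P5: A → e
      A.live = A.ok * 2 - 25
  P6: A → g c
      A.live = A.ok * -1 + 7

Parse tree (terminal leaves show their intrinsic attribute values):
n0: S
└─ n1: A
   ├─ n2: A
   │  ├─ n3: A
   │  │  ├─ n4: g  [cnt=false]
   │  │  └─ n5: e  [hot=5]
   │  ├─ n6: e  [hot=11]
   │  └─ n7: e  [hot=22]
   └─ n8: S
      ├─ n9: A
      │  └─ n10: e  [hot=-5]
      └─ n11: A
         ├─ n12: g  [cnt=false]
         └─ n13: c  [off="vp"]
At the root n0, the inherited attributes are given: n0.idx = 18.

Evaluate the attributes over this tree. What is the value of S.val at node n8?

1. n0.idx = 18  [given at root]
2. n1.ok = -7  [S.idx - 25]
3. n2.ok = -7  [-7]
4. n3.ok = 16  [A₀.ok + 23]
5. n4.cnt = false  [terminal]
6. n5.hot = 5  [terminal]
7. n3.live = -8  [A.ok + e.hot - 29]
8. n6.hot = 11  [terminal]
9. n7.hot = 22  [terminal]
10. n2.live = 28  [e₀.hot + e₁.hot - 5]
11. n8.idx = 8  [A₀.ok + 15]
12. n9.ok = 14  [S.idx * -1 + 22]
13. n10.hot = -5  [terminal]
14. n9.live = 3  [A.ok * 2 - 25]
15. n11.ok = 15  [S.idx + A₀.live + 4]
16. n12.cnt = false  [terminal]
17. n13.off = "vp"  [terminal]
18. n11.live = -8  [A.ok * -1 + 7]
19. n8.sig = 10  [S.idx + 2]
20. n8.val = 0  [A₁.live + A₀.live + 5]
21. n8.live = 20  [S.idx + A₀.live + 9]
22. n1.live = 18  [S.live - 2]
23. n0.sig = 1  [1]
24. n0.val = -3  [A.live - 21]
25. n0.live = -3  [A.live + S.idx - 39]

0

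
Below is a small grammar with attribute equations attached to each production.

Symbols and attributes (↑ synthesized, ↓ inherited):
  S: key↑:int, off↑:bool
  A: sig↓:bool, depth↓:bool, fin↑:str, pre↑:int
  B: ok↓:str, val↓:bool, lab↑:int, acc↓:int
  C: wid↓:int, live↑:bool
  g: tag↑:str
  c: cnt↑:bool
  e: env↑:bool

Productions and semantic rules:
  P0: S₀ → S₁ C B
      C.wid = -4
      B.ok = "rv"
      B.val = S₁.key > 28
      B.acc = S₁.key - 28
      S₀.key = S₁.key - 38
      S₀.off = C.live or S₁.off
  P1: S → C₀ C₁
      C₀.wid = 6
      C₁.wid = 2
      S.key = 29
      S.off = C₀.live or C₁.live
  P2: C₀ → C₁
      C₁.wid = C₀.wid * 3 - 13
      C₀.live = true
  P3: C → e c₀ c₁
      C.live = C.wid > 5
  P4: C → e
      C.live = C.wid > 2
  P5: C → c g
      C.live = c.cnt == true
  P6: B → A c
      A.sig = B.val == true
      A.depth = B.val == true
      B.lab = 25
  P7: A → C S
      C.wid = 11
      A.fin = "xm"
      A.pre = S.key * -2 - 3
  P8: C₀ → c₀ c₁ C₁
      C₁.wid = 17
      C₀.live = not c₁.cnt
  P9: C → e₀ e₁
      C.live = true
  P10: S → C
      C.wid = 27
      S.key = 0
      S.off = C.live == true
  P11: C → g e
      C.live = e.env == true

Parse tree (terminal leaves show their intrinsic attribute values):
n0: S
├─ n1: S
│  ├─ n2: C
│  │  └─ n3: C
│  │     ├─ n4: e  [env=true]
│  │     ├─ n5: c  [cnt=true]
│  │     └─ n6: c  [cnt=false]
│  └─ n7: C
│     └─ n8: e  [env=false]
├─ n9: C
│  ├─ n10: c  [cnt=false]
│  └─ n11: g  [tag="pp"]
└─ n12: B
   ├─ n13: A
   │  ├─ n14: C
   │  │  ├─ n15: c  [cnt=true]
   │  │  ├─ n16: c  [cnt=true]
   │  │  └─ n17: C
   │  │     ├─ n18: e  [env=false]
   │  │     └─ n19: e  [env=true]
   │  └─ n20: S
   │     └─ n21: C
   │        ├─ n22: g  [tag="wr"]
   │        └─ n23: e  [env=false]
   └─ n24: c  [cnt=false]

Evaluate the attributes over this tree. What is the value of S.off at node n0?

true

1. n2.wid = 6  [6]
2. n3.wid = 5  [C₀.wid * 3 - 13]
3. n4.env = true  [terminal]
4. n5.cnt = true  [terminal]
5. n6.cnt = false  [terminal]
6. n3.live = false  [C.wid > 5]
7. n2.live = true  [true]
8. n7.wid = 2  [2]
9. n8.env = false  [terminal]
10. n7.live = false  [C.wid > 2]
11. n1.key = 29  [29]
12. n1.off = true  [C₀.live or C₁.live]
13. n9.wid = -4  [-4]
14. n10.cnt = false  [terminal]
15. n11.tag = "pp"  [terminal]
16. n9.live = false  [c.cnt == true]
17. n12.ok = "rv"  ["rv"]
18. n12.val = true  [S₁.key > 28]
19. n12.acc = 1  [S₁.key - 28]
20. n13.sig = true  [B.val == true]
21. n13.depth = true  [B.val == true]
22. n14.wid = 11  [11]
23. n15.cnt = true  [terminal]
24. n16.cnt = true  [terminal]
25. n17.wid = 17  [17]
26. n18.env = false  [terminal]
27. n19.env = true  [terminal]
28. n17.live = true  [true]
29. n14.live = false  [not c₁.cnt]
30. n21.wid = 27  [27]
31. n22.tag = "wr"  [terminal]
32. n23.env = false  [terminal]
33. n21.live = false  [e.env == true]
34. n20.key = 0  [0]
35. n20.off = false  [C.live == true]
36. n13.fin = "xm"  ["xm"]
37. n13.pre = -3  [S.key * -2 - 3]
38. n24.cnt = false  [terminal]
39. n12.lab = 25  [25]
40. n0.key = -9  [S₁.key - 38]
41. n0.off = true  [C.live or S₁.off]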